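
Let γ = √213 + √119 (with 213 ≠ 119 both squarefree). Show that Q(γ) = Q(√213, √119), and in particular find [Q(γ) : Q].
[Q(γ) : Q] = 4 (equivalently, Q(γ) = Q(√213, √119))

Obviously Q(γ) ⊆ Q(√213, √119), and [Q(√213, √119):Q] = 4 (since 213, 119 are distinct squarefree integers > 1 with 25347 not a perfect square). To show equality we compute the minimal polynomial of γ. From γ = √213 + √119: γ^2 = 213 + 2√(25347) + 119 = 332 + 2√(25347), so γ^2 - 332 = 2√(25347); squaring, (γ^2 - 332)^2 = 4·25347, i.e. γ^4 - 664γ^2 + 110224 - 101388 = 0, i.e. γ^4 - 664γ^2 + 8836 = 0. So γ is a root of x^4 - 664x^2 + 8836. This polynomial is irreducible over Q: it has no rational root (each ±√213 ± √119 is irrational), and any factorization into two quadratics over Q would force √(25347) ∈ Q (pairing opposite roots) or √213, √119 ∈ Q (other pairings), all impossible. Hence [Q(γ):Q] = 4 = [Q(√213, √119):Q], so Q(γ) = Q(√213, √119).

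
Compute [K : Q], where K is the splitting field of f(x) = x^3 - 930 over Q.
[K : Q] = 6

The roots of x^3 - 930 are ∛930, ω∛930, ω^2∛930 where ω = e^(2πi/3) is a primitive cube root of unity, so K = Q(∛930, ω). Now [Q(∛930):Q] = 3 (since 930 is not a perfect cube, x^3 - 930 is irreducible) and [Q(ω):Q] = 2. Both 2 and 3 divide [K:Q], and [K:Q] ≤ 3·2 = 6, so [K:Q] = 6. (Equivalently: Q(∛930) ⊂ R but ω ∉ R, so [K : Q(∛930)] = 2.)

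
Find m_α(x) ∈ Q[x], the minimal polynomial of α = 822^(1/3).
m_α(x) = x^3 - 822

α satisfies α^3 = 822, so x^3 - 822 annihilates α. By the rational root test, a rational root p/q (in lowest terms) of x^3 - 822 would satisfy p^3 = 822 q^3, forcing q = 1 and p^3 = 822; but 822 is not a perfect cube, contradiction. A monic cubic over Q with no rational root is irreducible (any nontrivial factorization would include a linear factor). Hence x^3 - 822 is the minimal polynomial of α, and in particular [Q(α):Q] = 3.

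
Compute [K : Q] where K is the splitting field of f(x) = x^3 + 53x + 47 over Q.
[K : Q] = 6

By the rational root test, any rational root of the monic integer polynomial f(x) = x^3 + 53x + 47 must be an integer dividing the constant term 47, i.e. one of ±{1, 47}. Evaluating: f(1) = 101, f(-1) = -7, f(47) = 106361, f(-47) = -106267; none is 0, so f has no rational root and is therefore irreducible over Q (a cubic with no linear factor over a field is irreducible). For an irreducible cubic, the Galois group is A_3 or S_3 according as the discriminant disc(f) = -4a^3 - 27b^2 = -4·(53)^3 - 27·(47)^2 = -655151 is or is not a square in Q. Here disc(f) = -655151 is not a perfect square in Q, so the Galois group of f over Q is not contained in A_3 and must be all of S_3. The splitting field has degree |S_3| = 6 over Q, so [K : Q] = 6.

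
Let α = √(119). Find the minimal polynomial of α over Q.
m_α(x) = x^2 - 119

α satisfies α^2 - 119 = 0, so x^2 - 119 annihilates α. Since d = 119 is squarefree and ≠ 1, it is not a perfect square in Q, so x^2 - 119 has no rational root and is therefore irreducible over Q (a degree-2 polynomial over a field is irreducible iff it has no root). Hence m_α(x) = x^2 - 119.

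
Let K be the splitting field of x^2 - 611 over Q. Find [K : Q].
[K : Q] = 2

f(x) = x^2 - 611 factors as (x - √611)(x + √611). The splitting field is K = Q(√611). Since 611 is squarefree and > 1, it is not a perfect square, so x^2 - 611 is irreducible over Q and [Q(√611) : Q] = 2. Hence [K : Q] = 2.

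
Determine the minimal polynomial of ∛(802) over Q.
m_α(x) = x^3 - 802

α satisfies α^3 = 802, so x^3 - 802 annihilates α. By the rational root test, a rational root p/q (in lowest terms) of x^3 - 802 would satisfy p^3 = 802 q^3, forcing q = 1 and p^3 = 802; but 802 is not a perfect cube, contradiction. A monic cubic over Q with no rational root is irreducible (any nontrivial factorization would include a linear factor). Hence x^3 - 802 is the minimal polynomial of α, and in particular [Q(α):Q] = 3.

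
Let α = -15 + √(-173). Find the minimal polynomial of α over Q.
m_α(x) = x^2 + 30x + 398

From α + 15 = √(-173), squaring gives (α + 15)^2 = -173, i.e. α^2 + 30α + 225 = -173, so α^2 + 30α + 398 = 0. The discriminant of x^2 + 30x + 398 is (30)^2 - 4·(398) = 900 - 1592 = -692, and 4·(-173) is not a perfect square in Q since -173 is squarefree and ≠ 1. Hence x^2 + 30x + 398 is irreducible over Q and is the minimal polynomial of α.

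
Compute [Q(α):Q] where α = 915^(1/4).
[Q(α):Q] = 4

α is a root of x^4 - 915. By Eisenstein's criterion at the prime p = 3 (which divides the constant term 915 but p^2 = 9 does not, since 915 is squarefree), x^4 - 915 is irreducible over Q. Hence [Q(α):Q] = 4.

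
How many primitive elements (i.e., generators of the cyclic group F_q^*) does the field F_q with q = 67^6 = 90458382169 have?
There are φ(90458382168) = 21395404800 primitive elements

F_q^* is cyclic of order q - 1 = 90458382168. A cyclic group of order m has exactly φ(m) generators. Here m = 90458382168 = 2^3 · 3^2 · 7^2 · 11 · 17 · 31 · 4423, so the number of primitive elements is φ(90458382168) = 21395404800.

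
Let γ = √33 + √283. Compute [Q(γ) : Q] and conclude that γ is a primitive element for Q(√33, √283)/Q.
[Q(γ) : Q] = 4 (equivalently, Q(γ) = Q(√33, √283))

Obviously Q(γ) ⊆ Q(√33, √283), and [Q(√33, √283):Q] = 4 (since 33, 283 are distinct squarefree integers > 1 with 9339 not a perfect square). To show equality we compute the minimal polynomial of γ. From γ = √33 + √283: γ^2 = 33 + 2√(9339) + 283 = 316 + 2√(9339), so γ^2 - 316 = 2√(9339); squaring, (γ^2 - 316)^2 = 4·9339, i.e. γ^4 - 632γ^2 + 99856 - 37356 = 0, i.e. γ^4 - 632γ^2 + 62500 = 0. So γ is a root of x^4 - 632x^2 + 62500. This polynomial is irreducible over Q: it has no rational root (each ±√33 ± √283 is irrational), and any factorization into two quadratics over Q would force √(9339) ∈ Q (pairing opposite roots) or √33, √283 ∈ Q (other pairings), all impossible. Hence [Q(γ):Q] = 4 = [Q(√33, √283):Q], so Q(γ) = Q(√33, √283).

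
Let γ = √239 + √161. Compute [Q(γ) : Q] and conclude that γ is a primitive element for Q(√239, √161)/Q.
[Q(γ) : Q] = 4 (equivalently, Q(γ) = Q(√239, √161))

Obviously Q(γ) ⊆ Q(√239, √161), and [Q(√239, √161):Q] = 4 (since 239, 161 are distinct squarefree integers > 1 with 38479 not a perfect square). To show equality we compute the minimal polynomial of γ. From γ = √239 + √161: γ^2 = 239 + 2√(38479) + 161 = 400 + 2√(38479), so γ^2 - 400 = 2√(38479); squaring, (γ^2 - 400)^2 = 4·38479, i.e. γ^4 - 800γ^2 + 160000 - 153916 = 0, i.e. γ^4 - 800γ^2 + 6084 = 0. So γ is a root of x^4 - 800x^2 + 6084. This polynomial is irreducible over Q: it has no rational root (each ±√239 ± √161 is irrational), and any factorization into two quadratics over Q would force √(38479) ∈ Q (pairing opposite roots) or √239, √161 ∈ Q (other pairings), all impossible. Hence [Q(γ):Q] = 4 = [Q(√239, √161):Q], so Q(γ) = Q(√239, √161).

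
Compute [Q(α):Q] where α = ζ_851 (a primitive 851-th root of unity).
[Q(α):Q] = 792

The minimal polynomial of ζ_851 over Q is the 851-th cyclotomic polynomial Φ_851(x), which is irreducible over Q and has degree φ(851) = 792. Hence [Q(α):Q] = φ(851) = 792.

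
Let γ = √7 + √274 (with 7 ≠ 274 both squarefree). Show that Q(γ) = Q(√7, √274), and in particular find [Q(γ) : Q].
[Q(γ) : Q] = 4 (equivalently, Q(γ) = Q(√7, √274))

Obviously Q(γ) ⊆ Q(√7, √274), and [Q(√7, √274):Q] = 4 (since 7, 274 are distinct squarefree integers > 1 with 1918 not a perfect square). To show equality we compute the minimal polynomial of γ. From γ = √7 + √274: γ^2 = 7 + 2√(1918) + 274 = 281 + 2√(1918), so γ^2 - 281 = 2√(1918); squaring, (γ^2 - 281)^2 = 4·1918, i.e. γ^4 - 562γ^2 + 78961 - 7672 = 0, i.e. γ^4 - 562γ^2 + 71289 = 0. So γ is a root of x^4 - 562x^2 + 71289. This polynomial is irreducible over Q: it has no rational root (each ±√7 ± √274 is irrational), and any factorization into two quadratics over Q would force √(1918) ∈ Q (pairing opposite roots) or √7, √274 ∈ Q (other pairings), all impossible. Hence [Q(γ):Q] = 4 = [Q(√7, √274):Q], so Q(γ) = Q(√7, √274).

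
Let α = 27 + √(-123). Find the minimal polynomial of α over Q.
m_α(x) = x^2 - 54x + 852

From α - 27 = √(-123), squaring gives (α - 27)^2 = -123, i.e. α^2 - 54α + 729 = -123, so α^2 - 54α + 852 = 0. The discriminant of x^2 - 54x + 852 is (-54)^2 - 4·(852) = 2916 - 3408 = -492, and 4·(-123) is not a perfect square in Q since -123 is squarefree and ≠ 1. Hence x^2 - 54x + 852 is irreducible over Q and is the minimal polynomial of α.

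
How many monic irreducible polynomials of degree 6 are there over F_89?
There are 82830096360 monic irreducible polynomials of degree 6 over F_89

Each element of F_{89^6} that lies in no proper subfield is a root of exactly one monic irreducible of degree 6 over F_89, and each such polynomial has 6 distinct roots in F_{89^6}. By Möbius inversion the count is N_89(6) = (1/6) Σ_{d|6} μ(6/d) · 89^d = (1/6)(μ(6)·89^1 + μ(3)·89^2 + μ(2)·89^3 + μ(1)·89^6) = 496980578160/6 = 82830096360.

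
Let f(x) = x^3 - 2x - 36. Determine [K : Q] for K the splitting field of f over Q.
[K : Q] = 6

By the rational root test, any rational root of the monic integer polynomial f(x) = x^3 - 2x - 36 must be an integer dividing the constant term -36, i.e. one of ±{1, 2, 3, 4, 6, 9, 12, 18, 36}. Evaluating: f(1) = -37, f(-1) = -35, f(2) = -32, f(-2) = -40, f(3) = -15, f(-3) = -57, f(4) = 20, f(-4) = -92, f(6) = 168, f(-6) = -240, f(9) = 675, f(-9) = -747, f(12) = 1668, f(-12) = -1740, f(18) = 5760, f(-18) = -5832, f(36) = 46548, f(-36) = -46620; none is 0, so f has no rational root and is therefore irreducible over Q (a cubic with no linear factor over a field is irreducible). For an irreducible cubic, the Galois group is A_3 or S_3 according as the discriminant disc(f) = -4a^3 - 27b^2 = -4·(-2)^3 - 27·(-36)^2 = -34960 is or is not a square in Q. Here disc(f) = -34960 is not a perfect square in Q, so the Galois group of f over Q is not contained in A_3 and must be all of S_3. The splitting field has degree |S_3| = 6 over Q, so [K : Q] = 6.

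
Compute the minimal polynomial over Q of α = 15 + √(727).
m_α(x) = x^2 - 30x - 502

From α - 15 = √(727), squaring gives (α - 15)^2 = 727, i.e. α^2 - 30α + 225 = 727, so α^2 - 30α - 502 = 0. The discriminant of x^2 - 30x - 502 is (-30)^2 - 4·(-502) = 900 + 2008 = 2908, and 4·(727) is not a perfect square in Q since 727 is squarefree and ≠ 1. Hence x^2 - 30x - 502 is irreducible over Q and is the minimal polynomial of α.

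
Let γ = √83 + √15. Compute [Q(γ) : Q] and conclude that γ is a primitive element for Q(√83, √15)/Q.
[Q(γ) : Q] = 4 (equivalently, Q(γ) = Q(√83, √15))

Obviously Q(γ) ⊆ Q(√83, √15), and [Q(√83, √15):Q] = 4 (since 83, 15 are distinct squarefree integers > 1 with 1245 not a perfect square). To show equality we compute the minimal polynomial of γ. From γ = √83 + √15: γ^2 = 83 + 2√(1245) + 15 = 98 + 2√(1245), so γ^2 - 98 = 2√(1245); squaring, (γ^2 - 98)^2 = 4·1245, i.e. γ^4 - 196γ^2 + 9604 - 4980 = 0, i.e. γ^4 - 196γ^2 + 4624 = 0. So γ is a root of x^4 - 196x^2 + 4624. This polynomial is irreducible over Q: it has no rational root (each ±√83 ± √15 is irrational), and any factorization into two quadratics over Q would force √(1245) ∈ Q (pairing opposite roots) or √83, √15 ∈ Q (other pairings), all impossible. Hence [Q(γ):Q] = 4 = [Q(√83, √15):Q], so Q(γ) = Q(√83, √15).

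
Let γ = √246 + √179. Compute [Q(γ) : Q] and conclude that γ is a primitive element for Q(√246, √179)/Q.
[Q(γ) : Q] = 4 (equivalently, Q(γ) = Q(√246, √179))

Obviously Q(γ) ⊆ Q(√246, √179), and [Q(√246, √179):Q] = 4 (since 246, 179 are distinct squarefree integers > 1 with 44034 not a perfect square). To show equality we compute the minimal polynomial of γ. From γ = √246 + √179: γ^2 = 246 + 2√(44034) + 179 = 425 + 2√(44034), so γ^2 - 425 = 2√(44034); squaring, (γ^2 - 425)^2 = 4·44034, i.e. γ^4 - 850γ^2 + 180625 - 176136 = 0, i.e. γ^4 - 850γ^2 + 4489 = 0. So γ is a root of x^4 - 850x^2 + 4489. This polynomial is irreducible over Q: it has no rational root (each ±√246 ± √179 is irrational), and any factorization into two quadratics over Q would force √(44034) ∈ Q (pairing opposite roots) or √246, √179 ∈ Q (other pairings), all impossible. Hence [Q(γ):Q] = 4 = [Q(√246, √179):Q], so Q(γ) = Q(√246, √179).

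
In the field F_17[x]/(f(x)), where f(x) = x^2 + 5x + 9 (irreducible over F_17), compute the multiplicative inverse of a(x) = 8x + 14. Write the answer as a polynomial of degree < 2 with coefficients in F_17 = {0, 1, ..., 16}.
a(x)^(-1) ≡ 16x + 1 (mod f(x))

Since f is irreducible over F_17, F_17[x]/(f) is a field and a(x) ≠ 0 has an inverse. Apply the extended Euclidean algorithm to f(x) and a(x) in F_17[x]: f(x) = (15x + 2)·a(x) + (15). The last nonzero remainder is the constant 15 = gcd(f, a) in F_17. Back-substituting through the division chain expresses 15 = s(x)·a(x) + t(x)·f(x) with s(x) ≡ 2x + 15 (mod f), so (2x + 15)·a(x) ≡ 15 (mod f). Multiplying by 15^(-1) ≡ 8 in F_17 gives a(x)^(-1) ≡ 8·(2x + 15) ≡ 16x + 1 (mod f). Check: (8x + 14)·(16x + 1) = 9x^2 + 11x + 14 ≡ 1 (mod x^2 + 5x + 9).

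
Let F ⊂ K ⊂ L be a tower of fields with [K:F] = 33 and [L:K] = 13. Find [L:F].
[L:F] = 429

The tower law says that for any tower of field extensions F ⊂ K ⊂ L with finite degrees, [L:F] = [L:K] · [K:F]. Here this gives [L:F] = 13 · 33 = 429.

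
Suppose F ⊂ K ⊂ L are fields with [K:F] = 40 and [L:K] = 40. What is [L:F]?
[L:F] = 1600

The tower law says that for any tower of field extensions F ⊂ K ⊂ L with finite degrees, [L:F] = [L:K] · [K:F]. Here this gives [L:F] = 40 · 40 = 1600.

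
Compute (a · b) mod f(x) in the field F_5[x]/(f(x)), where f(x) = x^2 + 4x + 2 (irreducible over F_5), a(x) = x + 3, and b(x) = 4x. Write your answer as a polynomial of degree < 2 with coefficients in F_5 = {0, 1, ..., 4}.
a · b ≡ x + 2 (mod f(x))

Multiply in F_5[x]: a(x)·b(x) = (x + 3)·(4x) = 4x^2 + 2x. This has degree ≥ 2, so divide by f(x) over F_5: 4x^2 + 2x = (4)·(x^2 + 4x + 2) + (x + 2). Hence a·b ≡ x + 2 (mod f). (F_5[x]/(f) is a field with 5^2 = 25 elements since f is irreducible of degree 2.)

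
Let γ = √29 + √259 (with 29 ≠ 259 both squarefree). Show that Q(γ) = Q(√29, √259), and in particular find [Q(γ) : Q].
[Q(γ) : Q] = 4 (equivalently, Q(γ) = Q(√29, √259))

Obviously Q(γ) ⊆ Q(√29, √259), and [Q(√29, √259):Q] = 4 (since 29, 259 are distinct squarefree integers > 1 with 7511 not a perfect square). To show equality we compute the minimal polynomial of γ. From γ = √29 + √259: γ^2 = 29 + 2√(7511) + 259 = 288 + 2√(7511), so γ^2 - 288 = 2√(7511); squaring, (γ^2 - 288)^2 = 4·7511, i.e. γ^4 - 576γ^2 + 82944 - 30044 = 0, i.e. γ^4 - 576γ^2 + 52900 = 0. So γ is a root of x^4 - 576x^2 + 52900. This polynomial is irreducible over Q: it has no rational root (each ±√29 ± √259 is irrational), and any factorization into two quadratics over Q would force √(7511) ∈ Q (pairing opposite roots) or √29, √259 ∈ Q (other pairings), all impossible. Hence [Q(γ):Q] = 4 = [Q(√29, √259):Q], so Q(γ) = Q(√29, √259).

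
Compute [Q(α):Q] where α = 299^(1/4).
[Q(α):Q] = 4

α is a root of x^4 - 299. By Eisenstein's criterion at the prime p = 13 (which divides the constant term 299 but p^2 = 169 does not, since 299 is squarefree), x^4 - 299 is irreducible over Q. Hence [Q(α):Q] = 4.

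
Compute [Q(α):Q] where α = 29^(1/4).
[Q(α):Q] = 4

α is a root of x^4 - 29. By Eisenstein's criterion at the prime p = 29 (which divides the constant term 29 but p^2 = 841 does not, since 29 is squarefree), x^4 - 29 is irreducible over Q. Hence [Q(α):Q] = 4.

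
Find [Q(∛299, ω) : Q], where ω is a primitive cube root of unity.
[Q(∛299, ω) : Q] = 6

[Q(∛299):Q] = 3 (min poly x^3 - 299, irreducible since 299 is not a perfect cube). [Q(ω):Q] = 2 (min poly x^2 + x + 1). Since Q(∛299) ⊂ R and ω ∉ R, we have ω ∉ Q(∛299), so x^2 + x + 1 remains irreducible over Q(∛299) and [Q(∛299, ω) : Q(∛299)] = 2. By the tower law, [Q(∛299, ω) : Q] = 3 · 2 = 6. (In fact Q(∛299, ω) is the splitting field of x^3 - 299 over Q.)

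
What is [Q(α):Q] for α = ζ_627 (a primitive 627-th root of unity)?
[Q(α):Q] = 360

The minimal polynomial of ζ_627 over Q is the 627-th cyclotomic polynomial Φ_627(x), which is irreducible over Q and has degree φ(627) = 360. Hence [Q(α):Q] = φ(627) = 360.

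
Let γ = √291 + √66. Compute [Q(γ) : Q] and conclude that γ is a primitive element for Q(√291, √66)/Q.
[Q(γ) : Q] = 4 (equivalently, Q(γ) = Q(√291, √66))

Obviously Q(γ) ⊆ Q(√291, √66), and [Q(√291, √66):Q] = 4 (since 291, 66 are distinct squarefree integers > 1 with 19206 not a perfect square). To show equality we compute the minimal polynomial of γ. From γ = √291 + √66: γ^2 = 291 + 2√(19206) + 66 = 357 + 2√(19206), so γ^2 - 357 = 2√(19206); squaring, (γ^2 - 357)^2 = 4·19206, i.e. γ^4 - 714γ^2 + 127449 - 76824 = 0, i.e. γ^4 - 714γ^2 + 50625 = 0. So γ is a root of x^4 - 714x^2 + 50625. This polynomial is irreducible over Q: it has no rational root (each ±√291 ± √66 is irrational), and any factorization into two quadratics over Q would force √(19206) ∈ Q (pairing opposite roots) or √291, √66 ∈ Q (other pairings), all impossible. Hence [Q(γ):Q] = 4 = [Q(√291, √66):Q], so Q(γ) = Q(√291, √66).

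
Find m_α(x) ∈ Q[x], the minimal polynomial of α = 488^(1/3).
m_α(x) = x^3 - 488

α satisfies α^3 = 488, so x^3 - 488 annihilates α. By the rational root test, a rational root p/q (in lowest terms) of x^3 - 488 would satisfy p^3 = 488 q^3, forcing q = 1 and p^3 = 488; but 488 is not a perfect cube, contradiction. A monic cubic over Q with no rational root is irreducible (any nontrivial factorization would include a linear factor). Hence x^3 - 488 is the minimal polynomial of α, and in particular [Q(α):Q] = 3.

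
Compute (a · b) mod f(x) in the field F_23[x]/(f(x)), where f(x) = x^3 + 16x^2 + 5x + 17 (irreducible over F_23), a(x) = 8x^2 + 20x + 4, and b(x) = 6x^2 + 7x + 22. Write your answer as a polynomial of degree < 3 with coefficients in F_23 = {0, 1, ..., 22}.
a · b ≡ 4x^2 + 13x + 9 (mod f(x))

Multiply in F_23[x]: a(x)·b(x) = (8x^2 + 20x + 4)·(6x^2 + 7x + 22) = 2x^4 + 15x^3 + 18x^2 + 8x + 19. This has degree ≥ 3, so divide by f(x) over F_23: 2x^4 + 15x^3 + 18x^2 + 8x + 19 = (2x + 6)·(x^3 + 16x^2 + 5x + 17) + (4x^2 + 13x + 9). Hence a·b ≡ 4x^2 + 13x + 9 (mod f). (F_23[x]/(f) is a field with 23^3 = 12167 elements since f is irreducible of degree 3.)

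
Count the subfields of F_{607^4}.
F_{607^4} has 3 subfields

The subfields of F_{p^n} are exactly the fields F_{p^d} for d | n (each is the fixed field of the unique index-d subgroup of Gal(F_{p^n}/F_p) ≅ Z/nZ). The divisors of n = 4 are {1, 2, 4}, giving 3 subfields: F_{607^1}, F_{607^2}, F_{607^4}.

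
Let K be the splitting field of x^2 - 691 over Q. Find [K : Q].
[K : Q] = 2

f(x) = x^2 - 691 factors as (x - √691)(x + √691). The splitting field is K = Q(√691). Since 691 is squarefree and > 1, it is not a perfect square, so x^2 - 691 is irreducible over Q and [Q(√691) : Q] = 2. Hence [K : Q] = 2.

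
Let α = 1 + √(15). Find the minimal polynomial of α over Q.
m_α(x) = x^2 - 2x - 14

From α - 1 = √(15), squaring gives (α - 1)^2 = 15, i.e. α^2 - 2α + 1 = 15, so α^2 - 2α - 14 = 0. The discriminant of x^2 - 2x - 14 is (-2)^2 - 4·(-14) = 4 + 56 = 60, and 4·(15) is not a perfect square in Q since 15 is squarefree and ≠ 1. Hence x^2 - 2x - 14 is irreducible over Q and is the minimal polynomial of α.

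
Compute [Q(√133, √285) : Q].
[Q(√133, √285) : Q] = 4

[Q(√133):Q] = 2 (min poly x^2 - 133, irreducible since 133 is squarefree > 1). For the top step, suppose √285 ∈ Q(√133), say √285 = c + d√133 with c, d ∈ Q. Squaring: 285 = c^2 + 133d^2 + 2cd√133. Since √133 ∉ Q this forces 2cd = 0. If d = 0 then √285 = c ∈ Q, contradicting 285 squarefree > 1. If c = 0 then 285 = 133d^2, so 133·285 = (133d)^2 is a perfect square in Q — but 133·285 = 37905 is not a perfect square (since 133 and 285 are distinct squarefree integers). Contradiction. Hence √285 ∉ Q(√133), so x^2 - 285 stays irreducible over Q(√133) and [Q(√133, √285) : Q(√133)] = 2. By the tower law, [Q(√133, √285) : Q] = 2 · 2 = 4.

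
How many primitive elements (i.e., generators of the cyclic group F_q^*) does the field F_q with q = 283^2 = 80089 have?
There are φ(80088) = 25760 primitive elements

F_q^* is cyclic of order q - 1 = 80088. A cyclic group of order m has exactly φ(m) generators. Here m = 80088 = 2^3 · 3 · 47 · 71, so the number of primitive elements is φ(80088) = 25760.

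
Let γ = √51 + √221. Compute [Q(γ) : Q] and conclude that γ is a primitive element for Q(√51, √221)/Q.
[Q(γ) : Q] = 4 (equivalently, Q(γ) = Q(√51, √221))

Obviously Q(γ) ⊆ Q(√51, √221), and [Q(√51, √221):Q] = 4 (since 51, 221 are distinct squarefree integers > 1 with 11271 not a perfect square). To show equality we compute the minimal polynomial of γ. From γ = √51 + √221: γ^2 = 51 + 2√(11271) + 221 = 272 + 2√(11271), so γ^2 - 272 = 2√(11271); squaring, (γ^2 - 272)^2 = 4·11271, i.e. γ^4 - 544γ^2 + 73984 - 45084 = 0, i.e. γ^4 - 544γ^2 + 28900 = 0. So γ is a root of x^4 - 544x^2 + 28900. This polynomial is irreducible over Q: it has no rational root (each ±√51 ± √221 is irrational), and any factorization into two quadratics over Q would force √(11271) ∈ Q (pairing opposite roots) or √51, √221 ∈ Q (other pairings), all impossible. Hence [Q(γ):Q] = 4 = [Q(√51, √221):Q], so Q(γ) = Q(√51, √221).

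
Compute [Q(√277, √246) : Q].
[Q(√277, √246) : Q] = 4

[Q(√277):Q] = 2 (min poly x^2 - 277, irreducible since 277 is squarefree > 1). For the top step, suppose √246 ∈ Q(√277), say √246 = c + d√277 with c, d ∈ Q. Squaring: 246 = c^2 + 277d^2 + 2cd√277. Since √277 ∉ Q this forces 2cd = 0. If d = 0 then √246 = c ∈ Q, contradicting 246 squarefree > 1. If c = 0 then 246 = 277d^2, so 277·246 = (277d)^2 is a perfect square in Q — but 277·246 = 68142 is not a perfect square (since 277 and 246 are distinct squarefree integers). Contradiction. Hence √246 ∉ Q(√277), so x^2 - 246 stays irreducible over Q(√277) and [Q(√277, √246) : Q(√277)] = 2. By the tower law, [Q(√277, √246) : Q] = 2 · 2 = 4.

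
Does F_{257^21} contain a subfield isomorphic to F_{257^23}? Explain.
No: F_{257^23} is not a subfield of F_{257^21}

F_{p^m} embeds in F_{p^n} iff m | n. Here 23 ∤ 21 (since 21 = 0·23 + 21 with remainder 21 ≠ 0), so F_{257^23} is not a subfield of F_{257^21}. Equivalently: if it were, the tower law would give 23 = [F_{257^23}:F_257] dividing [F_{257^21}:F_257] = 21, contradiction.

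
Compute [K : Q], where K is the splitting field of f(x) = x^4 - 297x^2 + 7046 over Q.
[K : Q] = 4

Solving the quadratic in x^2: x^2 = (297 ± √(297^2 - 4·7046))/2 = (297 ± √60025)/2 = (297 ± 245)/2, giving x^2 = 271 or x^2 = 26. So f(x) = (x^2 - 271)(x^2 - 26) and the roots of f are ±√271, ±√26. Hence the splitting field is K = Q(√271, √26). Since 271 and 26 are distinct squarefree integers > 1, their product 7046 is not a perfect square, so √26 ∉ Q(√271). By the tower law [K:Q] = [Q(√271,√26):Q(√271)] · [Q(√271):Q] = 2 · 2 = 4.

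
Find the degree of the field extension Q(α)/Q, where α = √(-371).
[Q(α):Q] = 2

[Q(α):Q] equals the degree of the minimal polynomial of α. Here α^2 = -371 and x^2 + 371 is irreducible (d = -371 is squarefree, ≠ 1, hence not a square), so deg(m_α) = 2. Thus [Q(α):Q] = 2.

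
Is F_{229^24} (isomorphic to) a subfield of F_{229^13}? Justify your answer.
No: F_{229^24} is not a subfield of F_{229^13}

F_{p^m} embeds in F_{p^n} iff m | n. Here 24 ∤ 13 (since 13 = 0·24 + 13 with remainder 13 ≠ 0), so F_{229^24} is not a subfield of F_{229^13}. Equivalently: if it were, the tower law would give 24 = [F_{229^24}:F_229] dividing [F_{229^13}:F_229] = 13, contradiction.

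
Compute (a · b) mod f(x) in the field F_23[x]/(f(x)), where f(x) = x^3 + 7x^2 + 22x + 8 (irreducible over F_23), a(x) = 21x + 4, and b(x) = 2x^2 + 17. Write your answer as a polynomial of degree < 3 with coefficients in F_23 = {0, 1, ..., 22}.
a · b ≡ 13x^2 + 8x + 8 (mod f(x))

Multiply in F_23[x]: a(x)·b(x) = (21x + 4)·(2x^2 + 17) = 19x^3 + 8x^2 + 12x + 22. This has degree ≥ 3, so divide by f(x) over F_23: 19x^3 + 8x^2 + 12x + 22 = (19)·(x^3 + 7x^2 + 22x + 8) + (13x^2 + 8x + 8). Hence a·b ≡ 13x^2 + 8x + 8 (mod f). (F_23[x]/(f) is a field with 23^3 = 12167 elements since f is irreducible of degree 3.)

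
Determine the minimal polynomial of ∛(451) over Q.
m_α(x) = x^3 - 451

α satisfies α^3 = 451, so x^3 - 451 annihilates α. By the rational root test, a rational root p/q (in lowest terms) of x^3 - 451 would satisfy p^3 = 451 q^3, forcing q = 1 and p^3 = 451; but 451 is not a perfect cube, contradiction. A monic cubic over Q with no rational root is irreducible (any nontrivial factorization would include a linear factor). Hence x^3 - 451 is the minimal polynomial of α, and in particular [Q(α):Q] = 3.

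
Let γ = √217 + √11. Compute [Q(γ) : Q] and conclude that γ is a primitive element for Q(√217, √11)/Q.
[Q(γ) : Q] = 4 (equivalently, Q(γ) = Q(√217, √11))

Obviously Q(γ) ⊆ Q(√217, √11), and [Q(√217, √11):Q] = 4 (since 217, 11 are distinct squarefree integers > 1 with 2387 not a perfect square). To show equality we compute the minimal polynomial of γ. From γ = √217 + √11: γ^2 = 217 + 2√(2387) + 11 = 228 + 2√(2387), so γ^2 - 228 = 2√(2387); squaring, (γ^2 - 228)^2 = 4·2387, i.e. γ^4 - 456γ^2 + 51984 - 9548 = 0, i.e. γ^4 - 456γ^2 + 42436 = 0. So γ is a root of x^4 - 456x^2 + 42436. This polynomial is irreducible over Q: it has no rational root (each ±√217 ± √11 is irrational), and any factorization into two quadratics over Q would force √(2387) ∈ Q (pairing opposite roots) or √217, √11 ∈ Q (other pairings), all impossible. Hence [Q(γ):Q] = 4 = [Q(√217, √11):Q], so Q(γ) = Q(√217, √11).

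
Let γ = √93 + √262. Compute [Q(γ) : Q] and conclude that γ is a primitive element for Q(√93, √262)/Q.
[Q(γ) : Q] = 4 (equivalently, Q(γ) = Q(√93, √262))

Obviously Q(γ) ⊆ Q(√93, √262), and [Q(√93, √262):Q] = 4 (since 93, 262 are distinct squarefree integers > 1 with 24366 not a perfect square). To show equality we compute the minimal polynomial of γ. From γ = √93 + √262: γ^2 = 93 + 2√(24366) + 262 = 355 + 2√(24366), so γ^2 - 355 = 2√(24366); squaring, (γ^2 - 355)^2 = 4·24366, i.e. γ^4 - 710γ^2 + 126025 - 97464 = 0, i.e. γ^4 - 710γ^2 + 28561 = 0. So γ is a root of x^4 - 710x^2 + 28561. This polynomial is irreducible over Q: it has no rational root (each ±√93 ± √262 is irrational), and any factorization into two quadratics over Q would force √(24366) ∈ Q (pairing opposite roots) or √93, √262 ∈ Q (other pairings), all impossible. Hence [Q(γ):Q] = 4 = [Q(√93, √262):Q], so Q(γ) = Q(√93, √262).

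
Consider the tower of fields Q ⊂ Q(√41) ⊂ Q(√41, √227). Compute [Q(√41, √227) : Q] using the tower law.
[Q(√41, √227) : Q] = 4

[Q(√41):Q] = 2 (min poly x^2 - 41, irreducible since 41 is squarefree > 1). For the top step, suppose √227 ∈ Q(√41), say √227 = c + d√41 with c, d ∈ Q. Squaring: 227 = c^2 + 41d^2 + 2cd√41. Since √41 ∉ Q this forces 2cd = 0. If d = 0 then √227 = c ∈ Q, contradicting 227 squarefree > 1. If c = 0 then 227 = 41d^2, so 41·227 = (41d)^2 is a perfect square in Q — but 41·227 = 9307 is not a perfect square (since 41 and 227 are distinct squarefree integers). Contradiction. Hence √227 ∉ Q(√41), so x^2 - 227 stays irreducible over Q(√41) and [Q(√41, √227) : Q(√41)] = 2. By the tower law, [Q(√41, √227) : Q] = 2 · 2 = 4.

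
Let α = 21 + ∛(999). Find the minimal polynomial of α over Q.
m_α(x) = x^3 - 63x^2 + 1323x - 10260

Set β = α - 21 = ∛(999), so β^3 = 999. Then (α - 21)^3 - 999 = 0, i.e. α is a root of g(x) = (x - 21)^3 - 999 = x^3 - 63x^2 + 1323x - 10260. Since g(x) = h(x - 21) where h(x) = x^3 - 999, and h is irreducible over Q (because 999 is not a perfect cube, so h has no rational root, and a monic cubic with no rational root is irreducible), g is also irreducible (irreducibility is preserved under the substitution x → x - 21). Hence m_α(x) = x^3 - 63x^2 + 1323x - 10260.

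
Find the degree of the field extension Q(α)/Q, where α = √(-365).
[Q(α):Q] = 2

[Q(α):Q] equals the degree of the minimal polynomial of α. Here α^2 = -365 and x^2 + 365 is irreducible (d = -365 is squarefree, ≠ 1, hence not a square), so deg(m_α) = 2. Thus [Q(α):Q] = 2.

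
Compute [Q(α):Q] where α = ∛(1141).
[Q(α):Q] = 3

The minimal polynomial of α is x^3 - 1141, irreducible over Q since 1141 is not a perfect cube (so x^3 - 1141 has no rational root). Hence [Q(α):Q] = deg(m_α) = 3.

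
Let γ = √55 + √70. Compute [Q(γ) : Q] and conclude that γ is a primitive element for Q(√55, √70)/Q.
[Q(γ) : Q] = 4 (equivalently, Q(γ) = Q(√55, √70))

Obviously Q(γ) ⊆ Q(√55, √70), and [Q(√55, √70):Q] = 4 (since 55, 70 are distinct squarefree integers > 1 with 3850 not a perfect square). To show equality we compute the minimal polynomial of γ. From γ = √55 + √70: γ^2 = 55 + 2√(3850) + 70 = 125 + 2√(3850), so γ^2 - 125 = 2√(3850); squaring, (γ^2 - 125)^2 = 4·3850, i.e. γ^4 - 250γ^2 + 15625 - 15400 = 0, i.e. γ^4 - 250γ^2 + 225 = 0. So γ is a root of x^4 - 250x^2 + 225. This polynomial is irreducible over Q: it has no rational root (each ±√55 ± √70 is irrational), and any factorization into two quadratics over Q would force √(3850) ∈ Q (pairing opposite roots) or √55, √70 ∈ Q (other pairings), all impossible. Hence [Q(γ):Q] = 4 = [Q(√55, √70):Q], so Q(γ) = Q(√55, √70).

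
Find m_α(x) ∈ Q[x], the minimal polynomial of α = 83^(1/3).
m_α(x) = x^3 - 83

α satisfies α^3 = 83, so x^3 - 83 annihilates α. By the rational root test, a rational root p/q (in lowest terms) of x^3 - 83 would satisfy p^3 = 83 q^3, forcing q = 1 and p^3 = 83; but 83 is not a perfect cube, contradiction. A monic cubic over Q with no rational root is irreducible (any nontrivial factorization would include a linear factor). Hence x^3 - 83 is the minimal polynomial of α, and in particular [Q(α):Q] = 3.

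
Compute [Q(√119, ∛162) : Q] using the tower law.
[Q(√119, ∛162) : Q] = 6

Let L = Q(√119, ∛162). Since Q(√119) ⊂ L and [Q(√119):Q] = 2, the tower law gives 2 | [L:Q]. Likewise Q(∛162) ⊂ L with [Q(∛162):Q] = 3 (because 162 is not a perfect cube), so 3 | [L:Q]. As gcd(2,3) = 1, [L:Q] is divisible by 6. Conversely L is generated over Q by √119 and ∛162, so [L:Q] ≤ 2·3 = 6. Therefore [Q(√119, ∛162) : Q] = 6.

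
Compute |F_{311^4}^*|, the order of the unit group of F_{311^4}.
|F_{311^4}^*| = 9354951840

F_{311^4} has 311^4 = 9354951841 elements; its multiplicative group consists of all nonzero elements, so |F_{311^4}^*| = 9354951841 - 1 = 9354951840. (It is cyclic since any finite subgroup of the multiplicative group of a field is cyclic.)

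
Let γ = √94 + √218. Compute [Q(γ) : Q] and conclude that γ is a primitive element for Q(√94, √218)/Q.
[Q(γ) : Q] = 4 (equivalently, Q(γ) = Q(√94, √218))

Obviously Q(γ) ⊆ Q(√94, √218), and [Q(√94, √218):Q] = 4 (since 94, 218 are distinct squarefree integers > 1 with 20492 not a perfect square). To show equality we compute the minimal polynomial of γ. From γ = √94 + √218: γ^2 = 94 + 2√(20492) + 218 = 312 + 2√(20492), so γ^2 - 312 = 2√(20492); squaring, (γ^2 - 312)^2 = 4·20492, i.e. γ^4 - 624γ^2 + 97344 - 81968 = 0, i.e. γ^4 - 624γ^2 + 15376 = 0. So γ is a root of x^4 - 624x^2 + 15376. This polynomial is irreducible over Q: it has no rational root (each ±√94 ± √218 is irrational), and any factorization into two quadratics over Q would force √(20492) ∈ Q (pairing opposite roots) or √94, √218 ∈ Q (other pairings), all impossible. Hence [Q(γ):Q] = 4 = [Q(√94, √218):Q], so Q(γ) = Q(√94, √218).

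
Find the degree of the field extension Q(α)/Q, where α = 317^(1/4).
[Q(α):Q] = 4

α is a root of x^4 - 317. By Eisenstein's criterion at the prime p = 317 (which divides the constant term 317 but p^2 = 100489 does not, since 317 is squarefree), x^4 - 317 is irreducible over Q. Hence [Q(α):Q] = 4.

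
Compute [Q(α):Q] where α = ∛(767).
[Q(α):Q] = 3

The minimal polynomial of α is x^3 - 767, irreducible over Q since 767 is not a perfect cube (so x^3 - 767 has no rational root). Hence [Q(α):Q] = deg(m_α) = 3.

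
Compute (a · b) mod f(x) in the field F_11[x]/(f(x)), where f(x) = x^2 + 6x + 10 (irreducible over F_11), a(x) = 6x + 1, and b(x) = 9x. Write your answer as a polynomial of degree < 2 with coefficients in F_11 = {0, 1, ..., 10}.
a · b ≡ 4x + 10 (mod f(x))

Multiply in F_11[x]: a(x)·b(x) = (6x + 1)·(9x) = 10x^2 + 9x. This has degree ≥ 2, so divide by f(x) over F_11: 10x^2 + 9x = (10)·(x^2 + 6x + 10) + (4x + 10). Hence a·b ≡ 4x + 10 (mod f). (F_11[x]/(f) is a field with 11^2 = 121 elements since f is irreducible of degree 2.)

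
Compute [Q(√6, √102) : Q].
[Q(√6, √102) : Q] = 4

[Q(√6):Q] = 2 (min poly x^2 - 6, irreducible since 6 is squarefree > 1). For the top step, suppose √102 ∈ Q(√6), say √102 = c + d√6 with c, d ∈ Q. Squaring: 102 = c^2 + 6d^2 + 2cd√6. Since √6 ∉ Q this forces 2cd = 0. If d = 0 then √102 = c ∈ Q, contradicting 102 squarefree > 1. If c = 0 then 102 = 6d^2, so 6·102 = (6d)^2 is a perfect square in Q — but 6·102 = 612 is not a perfect square (since 6 and 102 are distinct squarefree integers). Contradiction. Hence √102 ∉ Q(√6), so x^2 - 102 stays irreducible over Q(√6) and [Q(√6, √102) : Q(√6)] = 2. By the tower law, [Q(√6, √102) : Q] = 2 · 2 = 4.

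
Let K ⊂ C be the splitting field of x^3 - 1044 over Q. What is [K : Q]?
[K : Q] = 6

The roots of x^3 - 1044 are ∛1044, ω∛1044, ω^2∛1044 where ω = e^(2πi/3) is a primitive cube root of unity, so K = Q(∛1044, ω). Now [Q(∛1044):Q] = 3 (since 1044 is not a perfect cube, x^3 - 1044 is irreducible) and [Q(ω):Q] = 2. Both 2 and 3 divide [K:Q], and [K:Q] ≤ 3·2 = 6, so [K:Q] = 6. (Equivalently: Q(∛1044) ⊂ R but ω ∉ R, so [K : Q(∛1044)] = 2.)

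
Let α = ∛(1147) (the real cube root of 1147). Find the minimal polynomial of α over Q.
m_α(x) = x^3 - 1147

α satisfies α^3 = 1147, so x^3 - 1147 annihilates α. By the rational root test, a rational root p/q (in lowest terms) of x^3 - 1147 would satisfy p^3 = 1147 q^3, forcing q = 1 and p^3 = 1147; but 1147 is not a perfect cube, contradiction. A monic cubic over Q with no rational root is irreducible (any nontrivial factorization would include a linear factor). Hence x^3 - 1147 is the minimal polynomial of α, and in particular [Q(α):Q] = 3.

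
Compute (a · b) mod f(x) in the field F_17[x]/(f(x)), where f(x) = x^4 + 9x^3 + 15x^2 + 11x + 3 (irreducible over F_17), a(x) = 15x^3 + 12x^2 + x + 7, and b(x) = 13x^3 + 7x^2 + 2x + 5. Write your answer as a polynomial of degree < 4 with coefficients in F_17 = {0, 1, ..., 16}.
a · b ≡ 8x^3 + 9x^2 + 15x (mod f(x))

Multiply in F_17[x]: a(x)·b(x) = (15x^3 + 12x^2 + x + 7)·(13x^3 + 7x^2 + 2x + 5) = 8x^6 + 6x^5 + 8x^4 + 10x^3 + 9x^2 + 2x + 1. This has degree ≥ 4, so divide by f(x) over F_17: 8x^6 + 6x^5 + 8x^4 + 10x^3 + 9x^2 + 2x + 1 = (8x^2 + 2x + 6)·(x^4 + 9x^3 + 15x^2 + 11x + 3) + (8x^3 + 9x^2 + 15x). Hence a·b ≡ 8x^3 + 9x^2 + 15x (mod f). (F_17[x]/(f) is a field with 17^4 = 83521 elements since f is irreducible of degree 4.)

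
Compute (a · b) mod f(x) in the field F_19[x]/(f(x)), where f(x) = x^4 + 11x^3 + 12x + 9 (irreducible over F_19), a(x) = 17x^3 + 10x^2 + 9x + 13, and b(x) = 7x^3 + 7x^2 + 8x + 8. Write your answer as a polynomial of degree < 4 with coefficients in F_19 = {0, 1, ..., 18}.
a · b ≡ 18x^3 + 15x^2 + 16x + 5 (mod f(x))

Multiply in F_19[x]: a(x)·b(x) = (17x^3 + 10x^2 + 9x + 13)·(7x^3 + 7x^2 + 8x + 8) = 5x^6 + 18x^5 + 3x^4 + 9x^3 + 15x^2 + 5x + 9. This has degree ≥ 4, so divide by f(x) over F_19: 5x^6 + 18x^5 + 3x^4 + 9x^3 + 15x^2 + 5x + 9 = (5x^2 + x + 11)·(x^4 + 11x^3 + 12x + 9) + (18x^3 + 15x^2 + 16x + 5). Hence a·b ≡ 18x^3 + 15x^2 + 16x + 5 (mod f). (F_19[x]/(f) is a field with 19^4 = 130321 elements since f is irreducible of degree 4.)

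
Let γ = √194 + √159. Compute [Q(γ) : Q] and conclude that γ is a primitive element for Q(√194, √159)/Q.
[Q(γ) : Q] = 4 (equivalently, Q(γ) = Q(√194, √159))

Obviously Q(γ) ⊆ Q(√194, √159), and [Q(√194, √159):Q] = 4 (since 194, 159 are distinct squarefree integers > 1 with 30846 not a perfect square). To show equality we compute the minimal polynomial of γ. From γ = √194 + √159: γ^2 = 194 + 2√(30846) + 159 = 353 + 2√(30846), so γ^2 - 353 = 2√(30846); squaring, (γ^2 - 353)^2 = 4·30846, i.e. γ^4 - 706γ^2 + 124609 - 123384 = 0, i.e. γ^4 - 706γ^2 + 1225 = 0. So γ is a root of x^4 - 706x^2 + 1225. This polynomial is irreducible over Q: it has no rational root (each ±√194 ± √159 is irrational), and any factorization into two quadratics over Q would force √(30846) ∈ Q (pairing opposite roots) or √194, √159 ∈ Q (other pairings), all impossible. Hence [Q(γ):Q] = 4 = [Q(√194, √159):Q], so Q(γ) = Q(√194, √159).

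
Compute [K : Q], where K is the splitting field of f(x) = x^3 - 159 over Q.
[K : Q] = 6

The roots of x^3 - 159 are ∛159, ω∛159, ω^2∛159 where ω = e^(2πi/3) is a primitive cube root of unity, so K = Q(∛159, ω). Now [Q(∛159):Q] = 3 (since 159 is not a perfect cube, x^3 - 159 is irreducible) and [Q(ω):Q] = 2. Both 2 and 3 divide [K:Q], and [K:Q] ≤ 3·2 = 6, so [K:Q] = 6. (Equivalently: Q(∛159) ⊂ R but ω ∉ R, so [K : Q(∛159)] = 2.)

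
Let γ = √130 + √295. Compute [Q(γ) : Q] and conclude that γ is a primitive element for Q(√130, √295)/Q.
[Q(γ) : Q] = 4 (equivalently, Q(γ) = Q(√130, √295))

Obviously Q(γ) ⊆ Q(√130, √295), and [Q(√130, √295):Q] = 4 (since 130, 295 are distinct squarefree integers > 1 with 38350 not a perfect square). To show equality we compute the minimal polynomial of γ. From γ = √130 + √295: γ^2 = 130 + 2√(38350) + 295 = 425 + 2√(38350), so γ^2 - 425 = 2√(38350); squaring, (γ^2 - 425)^2 = 4·38350, i.e. γ^4 - 850γ^2 + 180625 - 153400 = 0, i.e. γ^4 - 850γ^2 + 27225 = 0. So γ is a root of x^4 - 850x^2 + 27225. This polynomial is irreducible over Q: it has no rational root (each ±√130 ± √295 is irrational), and any factorization into two quadratics over Q would force √(38350) ∈ Q (pairing opposite roots) or √130, √295 ∈ Q (other pairings), all impossible. Hence [Q(γ):Q] = 4 = [Q(√130, √295):Q], so Q(γ) = Q(√130, √295).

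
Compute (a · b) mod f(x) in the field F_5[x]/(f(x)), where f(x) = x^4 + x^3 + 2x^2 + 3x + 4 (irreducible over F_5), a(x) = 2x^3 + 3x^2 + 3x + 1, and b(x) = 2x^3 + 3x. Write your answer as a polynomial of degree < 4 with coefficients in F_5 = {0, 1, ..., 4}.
a · b ≡ 3x^3 + 3x^2 + 4x + 2 (mod f(x))

Multiply in F_5[x]: a(x)·b(x) = (2x^3 + 3x^2 + 3x + 1)·(2x^3 + 3x) = 4x^6 + x^5 + 2x^4 + x^3 + 4x^2 + 3x. This has degree ≥ 4, so divide by f(x) over F_5: 4x^6 + x^5 + 2x^4 + x^3 + 4x^2 + 3x = (4x^2 + 2x + 2)·(x^4 + x^3 + 2x^2 + 3x + 4) + (3x^3 + 3x^2 + 4x + 2). Hence a·b ≡ 3x^3 + 3x^2 + 4x + 2 (mod f). (F_5[x]/(f) is a field with 5^4 = 625 elements since f is irreducible of degree 4.)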